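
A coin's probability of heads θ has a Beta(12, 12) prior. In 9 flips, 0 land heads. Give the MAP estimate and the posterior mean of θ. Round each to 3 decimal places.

MAP estimate = 0.355, posterior mean = 0.364

Posterior: Beta(12+0, 12+9) = Beta(12, 21).
Mode = (12−1)/(12+21−2) = 11/31 = 0.355.
Mean = 12/(12+21) = 12/33 = 0.364.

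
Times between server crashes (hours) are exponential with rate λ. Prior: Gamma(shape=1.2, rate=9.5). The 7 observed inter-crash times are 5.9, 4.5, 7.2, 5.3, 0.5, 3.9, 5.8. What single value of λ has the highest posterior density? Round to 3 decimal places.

0.169

Σ times = 33.1. Posterior: Gamma(shape = 1.2+7 = 8.2, rate = 9.5+33.1 = 42.6).
Mode = (α−1)/β = 7.2/42.6 = 0.169.
Mean = α/β = 8.2/42.6 = 0.192.
This is the posterior mode — the MAP estimate.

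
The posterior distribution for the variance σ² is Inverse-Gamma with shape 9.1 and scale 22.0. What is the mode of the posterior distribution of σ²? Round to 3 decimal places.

Mode = β/(α+1) = 22.0/10.1 = 2.178.
Mean = β/(α−1) = 22.0/8.1 = 2.716.
This is the posterior mode — the MAP estimate.

2.178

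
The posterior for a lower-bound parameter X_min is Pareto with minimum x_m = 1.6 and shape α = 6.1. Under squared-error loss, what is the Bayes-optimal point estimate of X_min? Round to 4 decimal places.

1.9137

The Pareto density is strictly decreasing on [x_m, ∞), so the mode is x_m = 1.6000.
Mean = α·x_m/(α−1) = 6.1·1.6/5.1 = 1.9137.
Squared-error loss ⇒ the optimal estimator is the posterior mean.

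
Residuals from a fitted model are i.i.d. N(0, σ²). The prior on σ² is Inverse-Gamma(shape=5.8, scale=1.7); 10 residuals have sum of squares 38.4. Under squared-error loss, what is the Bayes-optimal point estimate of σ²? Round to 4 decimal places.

2.1327

Posterior: Inverse-Gamma(shape = 5.8+10/2 = 10.8, scale = 1.7+38.4/2 = 20.9).
Mode = β/(α+1) = 20.9/11.8 = 1.7712.
Mean = β/(α−1) = 20.9/9.8 = 2.1327.
Squared-error loss ⇒ the optimal estimator is the posterior mean.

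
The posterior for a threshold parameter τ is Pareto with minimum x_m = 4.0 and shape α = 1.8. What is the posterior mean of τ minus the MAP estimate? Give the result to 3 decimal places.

5.000

The Pareto density is strictly decreasing on [x_m, ∞), so the mode is x_m = 4.000.
Mean = α·x_m/(α−1) = 1.8·4.0/0.8 = 9.000.
Difference = 9.000 − 4.000 = 5.000.
Mean > mode: the posterior has a right tail.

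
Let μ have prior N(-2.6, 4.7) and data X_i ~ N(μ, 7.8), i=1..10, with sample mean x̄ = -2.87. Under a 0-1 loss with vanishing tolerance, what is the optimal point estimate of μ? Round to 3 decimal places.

-2.832

Posterior for μ is Normal. Precision-weighted mean: (1/4.7·-2.6 + 10/7.8·-2.87) / (1/4.7 + 10/7.8) = -2.832.
A Normal posterior is symmetric, so mode = mean.
This is the posterior mode — the MAP estimate.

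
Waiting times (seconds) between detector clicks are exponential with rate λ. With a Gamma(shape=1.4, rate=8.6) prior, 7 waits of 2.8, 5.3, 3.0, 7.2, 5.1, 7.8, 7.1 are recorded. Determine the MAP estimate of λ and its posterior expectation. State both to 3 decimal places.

Σ times = 38.3. Posterior: Gamma(shape = 1.4+7 = 8.4, rate = 8.6+38.3 = 46.9).
Mode = (α−1)/β = 7.4/46.9 = 0.158.
Mean = α/β = 8.4/46.9 = 0.179.
Mean > mode: the posterior has a right tail.

MAP = 0.158; posterior mean = 0.179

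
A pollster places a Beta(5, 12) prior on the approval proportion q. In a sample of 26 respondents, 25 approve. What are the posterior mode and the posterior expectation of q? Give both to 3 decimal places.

MAP = 0.707, posterior mean = 0.698

Posterior: Beta(5+25, 12+1) = Beta(30, 13).
Mode = (30−1)/(30+13−2) = 29/41 = 0.707.
Mean = 30/(30+13) = 30/43 = 0.698.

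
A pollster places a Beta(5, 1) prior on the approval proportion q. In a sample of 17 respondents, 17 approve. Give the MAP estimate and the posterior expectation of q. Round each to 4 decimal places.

MAP estimate = 1.0000, posterior expectation = 0.9565

Posterior: Beta(5+17, 1+0) = Beta(22, 1).
Since β = 1 ≤ 1 and α > 1, the Beta density is monotone increasing on [0,1]; the mode is at 1.
Mean = 22/(22+1) = 0.9565.
The posterior is left-skewed, so the mode exceeds the mean.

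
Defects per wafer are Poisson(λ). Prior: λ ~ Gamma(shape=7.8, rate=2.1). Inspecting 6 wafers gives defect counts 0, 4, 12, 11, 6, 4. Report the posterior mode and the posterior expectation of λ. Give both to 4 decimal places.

MAP = 5.4074, posterior mean = 5.5309

Σ counts = 37. Posterior: Gamma(shape = 7.8+37 = 44.8, rate = 2.1+6 = 8.1).
Mode = (α−1)/β = 43.8/8.1 = 5.4074.
Mean = α/β = 44.8/8.1 = 5.5309.
Right-skewed posterior ⇒ mode < mean.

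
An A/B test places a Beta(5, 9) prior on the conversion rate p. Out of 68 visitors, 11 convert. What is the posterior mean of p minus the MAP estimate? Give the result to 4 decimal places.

0.0076

Posterior: Beta(5+11, 9+57) = Beta(16, 66).
Mode = (16−1)/(16+66−2) = 15/80 = 0.1875.
Mean = 16/(16+66) = 16/82 = 0.1951.
Difference = 0.1951 − 0.1875 = 0.0076.
The mean is pulled above the mode by the posterior's right skew.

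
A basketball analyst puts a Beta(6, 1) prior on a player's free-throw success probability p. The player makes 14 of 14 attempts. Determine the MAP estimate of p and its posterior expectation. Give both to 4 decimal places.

Posterior: Beta(6+14, 1+0) = Beta(20, 1).
Since β = 1 ≤ 1 and α > 1, the Beta density is monotone increasing on [0,1]; the mode is at 1.
Mean = 20/(20+1) = 0.9524.
Mode > mean: the posterior has a left tail.

MAP: 1.0000. Posterior mean: 0.9524.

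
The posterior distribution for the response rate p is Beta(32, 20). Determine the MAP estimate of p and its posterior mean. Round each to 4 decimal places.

p_MAP = 0.6200, E[p|data] = 0.6154

Mode = (32−1)/(32+20−2) = 31/50 = 0.6200.
Mean = 32/(32+20) = 32/52 = 0.6154.
The posterior is left-skewed, so the mode exceeds the mean.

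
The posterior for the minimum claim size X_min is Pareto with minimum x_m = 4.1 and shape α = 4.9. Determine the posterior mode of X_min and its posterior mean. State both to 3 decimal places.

MAP = 4.100; posterior mean = 5.151

The Pareto density is strictly decreasing on [x_m, ∞), so the mode is x_m = 4.100.
Mean = α·x_m/(α−1) = 4.9·4.1/3.9 = 5.151.
Right-skewed posterior ⇒ mode < mean.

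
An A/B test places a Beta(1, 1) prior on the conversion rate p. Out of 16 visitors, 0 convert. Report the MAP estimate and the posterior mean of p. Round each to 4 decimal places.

Posterior: Beta(1+0, 1+16) = Beta(1, 17).
Since α = 1 ≤ 1 and β > 1, the Beta density is monotone decreasing on [0,1]; the mode is at 0.
Mean = 1/(1+17) = 0.0556.
Right-skewed posterior ⇒ mode < mean.

MAP = 0.0000; posterior mean = 0.0556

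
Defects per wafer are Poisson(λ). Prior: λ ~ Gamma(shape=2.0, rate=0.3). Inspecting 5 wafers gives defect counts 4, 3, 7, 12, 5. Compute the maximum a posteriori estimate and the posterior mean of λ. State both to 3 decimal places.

MAP: 6.038. Posterior mean: 6.226.

Σ counts = 31. Posterior: Gamma(shape = 2.0+31 = 33.0, rate = 0.3+5 = 5.3).
Mode = (α−1)/β = 32.0/5.3 = 6.038.
Mean = α/β = 33.0/5.3 = 6.226.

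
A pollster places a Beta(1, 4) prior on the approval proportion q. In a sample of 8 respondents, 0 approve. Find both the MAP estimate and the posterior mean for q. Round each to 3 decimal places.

MAP = 0.000; posterior mean = 0.077

Posterior: Beta(1+0, 4+8) = Beta(1, 12).
Since α = 1 ≤ 1 and β > 1, the Beta density is monotone decreasing on [0,1]; the mode is at 0.
Mean = 1/(1+12) = 0.077.
The mean is pulled above the mode by the posterior's right skew.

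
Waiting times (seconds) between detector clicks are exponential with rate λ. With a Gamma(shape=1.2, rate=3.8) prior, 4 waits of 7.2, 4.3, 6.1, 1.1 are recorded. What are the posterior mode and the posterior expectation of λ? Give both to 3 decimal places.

Σ times = 18.7. Posterior: Gamma(shape = 1.2+4 = 5.2, rate = 3.8+18.7 = 22.5).
Mode = (α−1)/β = 4.2/22.5 = 0.187.
Mean = α/β = 5.2/22.5 = 0.231.
Right-skewed posterior ⇒ mode < mean.

MAP = 0.187, posterior mean = 0.231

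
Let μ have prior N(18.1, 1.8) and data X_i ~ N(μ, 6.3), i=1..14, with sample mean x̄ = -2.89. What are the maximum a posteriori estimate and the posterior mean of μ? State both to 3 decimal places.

MAP = 1.308, posterior mean = 1.308

Posterior for μ is Normal. Precision-weighted mean: (1/1.8·18.1 + 14/6.3·-2.89) / (1/1.8 + 14/6.3) = 1.308.
A Normal posterior is symmetric, so mode = mean.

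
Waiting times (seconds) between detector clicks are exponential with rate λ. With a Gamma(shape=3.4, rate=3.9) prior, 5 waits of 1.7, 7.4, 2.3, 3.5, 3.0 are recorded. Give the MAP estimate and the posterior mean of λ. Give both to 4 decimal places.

MAP: 0.3394. Posterior mean: 0.3853.

Σ times = 17.9. Posterior: Gamma(shape = 3.4+5 = 8.4, rate = 3.9+17.9 = 21.8).
Mode = (α−1)/β = 7.4/21.8 = 0.3394.
Mean = α/β = 8.4/21.8 = 0.3853.
The mean is pulled above the mode by the posterior's right skew.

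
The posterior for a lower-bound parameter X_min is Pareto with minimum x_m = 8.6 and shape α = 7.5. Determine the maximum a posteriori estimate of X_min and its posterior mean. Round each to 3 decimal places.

The Pareto density is strictly decreasing on [x_m, ∞), so the mode is x_m = 8.600.
Mean = α·x_m/(α−1) = 7.5·8.6/6.5 = 9.923.
The posterior is right-skewed, so the mean exceeds the mode.

MAP = 8.600; posterior mean = 9.923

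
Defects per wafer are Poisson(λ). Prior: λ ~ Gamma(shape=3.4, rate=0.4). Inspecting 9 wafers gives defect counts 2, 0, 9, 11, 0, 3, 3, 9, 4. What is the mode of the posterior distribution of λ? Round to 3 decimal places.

4.617

Σ counts = 41. Posterior: Gamma(shape = 3.4+41 = 44.4, rate = 0.4+9 = 9.4).
Mode = (α−1)/β = 43.4/9.4 = 4.617.
Mean = α/β = 44.4/9.4 = 4.723.
This is the posterior mode — the MAP estimate.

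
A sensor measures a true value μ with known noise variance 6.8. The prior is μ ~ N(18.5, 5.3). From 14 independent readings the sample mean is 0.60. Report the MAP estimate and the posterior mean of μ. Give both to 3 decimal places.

MAP = 2.103, posterior mean = 2.103

Posterior for μ is Normal. Precision-weighted mean: (1/5.3·18.5 + 14/6.8·0.60) / (1/5.3 + 14/6.8) = 2.103.
A Normal posterior is symmetric, so mode = mean.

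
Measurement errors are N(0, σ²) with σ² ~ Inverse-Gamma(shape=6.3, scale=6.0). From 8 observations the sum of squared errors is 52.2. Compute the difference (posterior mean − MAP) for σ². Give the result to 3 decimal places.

0.611

Posterior: Inverse-Gamma(shape = 6.3+8/2 = 10.3, scale = 6.0+52.2/2 = 32.1).
Mode = β/(α+1) = 32.1/11.3 = 2.841.
Mean = β/(α−1) = 32.1/9.3 = 3.452.
Difference = 3.452 − 2.841 = 0.611.
Mean > mode: the posterior has a right tail.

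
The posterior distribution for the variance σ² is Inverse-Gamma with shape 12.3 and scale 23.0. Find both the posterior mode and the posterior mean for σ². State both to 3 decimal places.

Mode = β/(α+1) = 23.0/13.3 = 1.729.
Mean = β/(α−1) = 23.0/11.3 = 2.035.
The posterior is right-skewed, so the mean exceeds the mode.

posterior mode = 1.729, posterior mean = 2.035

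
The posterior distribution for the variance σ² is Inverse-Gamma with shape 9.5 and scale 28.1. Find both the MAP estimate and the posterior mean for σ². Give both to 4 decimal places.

Mode = β/(α+1) = 28.1/10.5 = 2.6762.
Mean = β/(α−1) = 28.1/8.5 = 3.3059.
Mean > mode: the posterior has a right tail.

MAP estimate = 2.6762, posterior mean = 3.3059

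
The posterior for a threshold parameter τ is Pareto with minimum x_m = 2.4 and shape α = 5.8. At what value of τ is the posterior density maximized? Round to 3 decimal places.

The Pareto density is strictly decreasing on [x_m, ∞), so the mode is x_m = 2.400.
Mean = α·x_m/(α−1) = 5.8·2.4/4.8 = 2.900.
This is the posterior mode — the MAP estimate.

2.400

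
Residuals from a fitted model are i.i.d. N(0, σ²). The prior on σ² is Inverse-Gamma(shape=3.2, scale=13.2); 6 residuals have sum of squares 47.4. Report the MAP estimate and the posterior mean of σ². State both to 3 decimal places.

σ²_MAP = 5.125, E[σ²|data] = 7.096

Posterior: Inverse-Gamma(shape = 3.2+6/2 = 6.2, scale = 13.2+47.4/2 = 36.9).
Mode = β/(α+1) = 36.9/7.2 = 5.125.
Mean = β/(α−1) = 36.9/5.2 = 7.096.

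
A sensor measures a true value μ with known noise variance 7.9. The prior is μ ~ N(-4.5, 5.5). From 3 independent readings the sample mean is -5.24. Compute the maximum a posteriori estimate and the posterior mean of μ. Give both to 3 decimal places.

maximum a posteriori estimate = -5.000, posterior mean = -5.000

Posterior for μ is Normal. Precision-weighted mean: (1/5.5·-4.5 + 3/7.9·-5.24) / (1/5.5 + 3/7.9) = -5.000.
A Normal posterior is symmetric, so mode = mean.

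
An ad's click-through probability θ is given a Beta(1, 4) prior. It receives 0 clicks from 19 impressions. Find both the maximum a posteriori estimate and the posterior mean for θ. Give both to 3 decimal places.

Posterior: Beta(1+0, 4+19) = Beta(1, 23).
Since α = 1 ≤ 1 and β > 1, the Beta density is monotone decreasing on [0,1]; the mode is at 0.
Mean = 1/(1+23) = 0.042.

MAP = 0.000; posterior mean = 0.042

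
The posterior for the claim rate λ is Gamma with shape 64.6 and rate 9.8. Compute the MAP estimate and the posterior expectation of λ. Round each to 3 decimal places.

Mode = (α−1)/β = 63.6/9.8 = 6.490.
Mean = α/β = 64.6/9.8 = 6.592.

MAP = 6.490; posterior mean = 6.592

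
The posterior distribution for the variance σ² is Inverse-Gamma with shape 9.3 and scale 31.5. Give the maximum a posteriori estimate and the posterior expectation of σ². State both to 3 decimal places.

MAP = 3.058; posterior mean = 3.795

Mode = β/(α+1) = 31.5/10.3 = 3.058.
Mean = β/(α−1) = 31.5/8.3 = 3.795.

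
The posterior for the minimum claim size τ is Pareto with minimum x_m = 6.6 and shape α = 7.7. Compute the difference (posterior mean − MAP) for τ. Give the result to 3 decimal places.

The Pareto density is strictly decreasing on [x_m, ∞), so the mode is x_m = 6.600.
Mean = α·x_m/(α−1) = 7.7·6.6/6.7 = 7.585.
Difference = 7.585 − 6.600 = 0.985.

0.985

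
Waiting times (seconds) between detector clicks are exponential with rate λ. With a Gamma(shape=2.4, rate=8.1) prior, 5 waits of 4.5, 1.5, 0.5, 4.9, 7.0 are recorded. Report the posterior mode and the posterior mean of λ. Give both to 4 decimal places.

Σ times = 18.4. Posterior: Gamma(shape = 2.4+5 = 7.4, rate = 8.1+18.4 = 26.5).
Mode = (α−1)/β = 6.4/26.5 = 0.2415.
Mean = α/β = 7.4/26.5 = 0.2792.

MAP = 0.2415, posterior mean = 0.2792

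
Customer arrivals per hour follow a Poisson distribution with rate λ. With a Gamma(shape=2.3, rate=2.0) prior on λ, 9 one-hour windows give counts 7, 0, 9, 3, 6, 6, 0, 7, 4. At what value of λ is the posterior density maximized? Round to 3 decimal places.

Σ counts = 42. Posterior: Gamma(shape = 2.3+42 = 44.3, rate = 2.0+9 = 11.0).
Mode = (α−1)/β = 43.3/11.0 = 3.936.
Mean = α/β = 44.3/11.0 = 4.027.
This is the posterior mode — the MAP estimate.

3.936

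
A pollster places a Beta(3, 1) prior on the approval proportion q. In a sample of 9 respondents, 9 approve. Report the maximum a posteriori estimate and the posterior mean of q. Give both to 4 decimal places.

Posterior: Beta(3+9, 1+0) = Beta(12, 1).
Since β = 1 ≤ 1 and α > 1, the Beta density is monotone increasing on [0,1]; the mode is at 1.
Mean = 12/(12+1) = 0.9231.

maximum a posteriori estimate = 1.0000, posterior mean = 0.9231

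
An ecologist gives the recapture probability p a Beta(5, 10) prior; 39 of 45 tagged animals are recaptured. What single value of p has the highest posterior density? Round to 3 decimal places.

Posterior: Beta(5+39, 10+6) = Beta(44, 16).
Mode = (44−1)/(44+16−2) = 43/58 = 0.741.
Mean = 44/(44+16) = 44/60 = 0.733.
This is the posterior mode — the MAP estimate.

0.741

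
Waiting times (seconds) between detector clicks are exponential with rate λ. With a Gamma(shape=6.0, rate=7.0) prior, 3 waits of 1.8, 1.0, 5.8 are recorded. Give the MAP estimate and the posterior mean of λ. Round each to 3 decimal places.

MAP estimate = 0.513, posterior mean = 0.577

Σ times = 8.6. Posterior: Gamma(shape = 6.0+3 = 9.0, rate = 7.0+8.6 = 15.6).
Mode = (α−1)/β = 8.0/15.6 = 0.513.
Mean = α/β = 9.0/15.6 = 0.577.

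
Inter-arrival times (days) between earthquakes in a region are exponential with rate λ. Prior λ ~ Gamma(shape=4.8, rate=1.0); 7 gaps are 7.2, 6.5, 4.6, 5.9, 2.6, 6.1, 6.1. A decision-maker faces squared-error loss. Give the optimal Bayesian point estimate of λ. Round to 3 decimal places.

0.295

Σ times = 39.0. Posterior: Gamma(shape = 4.8+7 = 11.8, rate = 1.0+39.0 = 40.0).
Mode = (α−1)/β = 10.8/40.0 = 0.270.
Mean = α/β = 11.8/40.0 = 0.295.
Squared-error loss ⇒ the optimal estimator is the posterior mean.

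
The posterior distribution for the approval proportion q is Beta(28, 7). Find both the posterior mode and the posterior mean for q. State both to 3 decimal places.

MAP = 0.818; posterior mean = 0.800

Mode = (28−1)/(28+7−2) = 27/33 = 0.818.
Mean = 28/(28+7) = 28/35 = 0.800.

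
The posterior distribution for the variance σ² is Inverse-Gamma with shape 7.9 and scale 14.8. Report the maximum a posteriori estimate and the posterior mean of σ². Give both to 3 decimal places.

Mode = β/(α+1) = 14.8/8.9 = 1.663.
Mean = β/(α−1) = 14.8/6.9 = 2.145.
Right-skewed posterior ⇒ mode < mean.

MAP: 1.663. Posterior mean: 2.145.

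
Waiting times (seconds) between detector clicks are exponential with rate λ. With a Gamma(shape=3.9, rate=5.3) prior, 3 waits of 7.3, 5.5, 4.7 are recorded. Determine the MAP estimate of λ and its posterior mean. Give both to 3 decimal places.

Σ times = 17.5. Posterior: Gamma(shape = 3.9+3 = 6.9, rate = 5.3+17.5 = 22.8).
Mode = (α−1)/β = 5.9/22.8 = 0.259.
Mean = α/β = 6.9/22.8 = 0.303.
The posterior is right-skewed, so the mean exceeds the mode.

MAP estimate = 0.259, posterior mean = 0.303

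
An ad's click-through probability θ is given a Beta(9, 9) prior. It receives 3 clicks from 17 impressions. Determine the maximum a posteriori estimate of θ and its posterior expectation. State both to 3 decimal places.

Posterior: Beta(9+3, 9+14) = Beta(12, 23).
Mode = (12−1)/(12+23−2) = 11/33 = 0.333.
Mean = 12/(12+23) = 12/35 = 0.343.

maximum a posteriori estimate = 0.333, posterior expectation = 0.343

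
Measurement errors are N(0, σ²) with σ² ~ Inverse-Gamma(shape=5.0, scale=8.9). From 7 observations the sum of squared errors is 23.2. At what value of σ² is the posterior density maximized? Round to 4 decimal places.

2.1579

Posterior: Inverse-Gamma(shape = 5.0+7/2 = 8.5, scale = 8.9+23.2/2 = 20.5).
Mode = β/(α+1) = 20.5/9.5 = 2.1579.
Mean = β/(α−1) = 20.5/7.5 = 2.7333.
This is the posterior mode — the MAP estimate.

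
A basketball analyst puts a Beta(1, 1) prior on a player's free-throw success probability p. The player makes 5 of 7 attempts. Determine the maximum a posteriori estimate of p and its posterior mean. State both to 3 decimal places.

Posterior: Beta(1+5, 1+2) = Beta(6, 3).
Mode = (6−1)/(6+3−2) = 5/7 = 0.714.
With a flat prior the MAP equals the MLE, 5/7.
Mean = 6/(6+3) = 6/9 = 0.667.

p_MAP = 0.714, E[p|data] = 0.667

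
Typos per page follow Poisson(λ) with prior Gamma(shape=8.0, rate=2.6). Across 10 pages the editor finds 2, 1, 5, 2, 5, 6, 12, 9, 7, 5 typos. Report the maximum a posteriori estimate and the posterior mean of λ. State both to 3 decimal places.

Σ counts = 54. Posterior: Gamma(shape = 8.0+54 = 62.0, rate = 2.6+10 = 12.6).
Mode = (α−1)/β = 61.0/12.6 = 4.841.
Mean = α/β = 62.0/12.6 = 4.921.
Mean > mode: the posterior has a right tail.

MAP = 4.841, posterior mean = 4.921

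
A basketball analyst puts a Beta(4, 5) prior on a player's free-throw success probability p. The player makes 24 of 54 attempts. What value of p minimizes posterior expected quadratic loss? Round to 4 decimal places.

0.4444

Posterior: Beta(4+24, 5+30) = Beta(28, 35).
Mode = (28−1)/(28+35−2) = 27/61 = 0.4426.
Mean = 28/(28+35) = 28/63 = 0.4444.
Quadratic loss ⇒ the optimal estimator is the posterior mean.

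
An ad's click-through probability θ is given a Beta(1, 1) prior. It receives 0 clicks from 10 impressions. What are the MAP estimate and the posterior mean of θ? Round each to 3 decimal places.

MAP = 0.000, posterior mean = 0.083

Posterior: Beta(1+0, 1+10) = Beta(1, 11).
Since α = 1 ≤ 1 and β > 1, the Beta density is monotone decreasing on [0,1]; the mode is at 0.
Mean = 1/(1+11) = 0.083.
The mean is pulled above the mode by the posterior's right skew.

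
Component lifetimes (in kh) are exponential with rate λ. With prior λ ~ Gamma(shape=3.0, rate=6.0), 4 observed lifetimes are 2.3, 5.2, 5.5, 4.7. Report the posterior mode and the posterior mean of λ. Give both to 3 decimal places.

MAP = 0.253; posterior mean = 0.295

Σ times = 17.7. Posterior: Gamma(shape = 3.0+4 = 7.0, rate = 6.0+17.7 = 23.7).
Mode = (α−1)/β = 6.0/23.7 = 0.253.
Mean = α/β = 7.0/23.7 = 0.295.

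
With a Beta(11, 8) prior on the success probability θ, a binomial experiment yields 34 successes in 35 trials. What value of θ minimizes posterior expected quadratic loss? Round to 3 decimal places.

Posterior: Beta(11+34, 8+1) = Beta(45, 9).
Mode = (45−1)/(45+9−2) = 44/52 = 0.846.
Mean = 45/(45+9) = 45/54 = 0.833.
Quadratic loss ⇒ the optimal estimator is the posterior mean.

0.833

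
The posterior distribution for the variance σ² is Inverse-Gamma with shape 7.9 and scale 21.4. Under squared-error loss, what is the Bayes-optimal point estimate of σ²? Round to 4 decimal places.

3.1014

Mode = β/(α+1) = 21.4/8.9 = 2.4045.
Mean = β/(α−1) = 21.4/6.9 = 3.1014.
Squared-error loss ⇒ the optimal estimator is the posterior mean.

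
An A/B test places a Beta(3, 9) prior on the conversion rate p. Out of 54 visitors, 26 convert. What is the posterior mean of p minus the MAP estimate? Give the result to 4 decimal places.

Posterior: Beta(3+26, 9+28) = Beta(29, 37).
Mode = (29−1)/(29+37−2) = 28/64 = 0.4375.
Mean = 29/(29+37) = 29/66 = 0.4394.
Difference = 0.4394 − 0.4375 = 0.0019.

0.0019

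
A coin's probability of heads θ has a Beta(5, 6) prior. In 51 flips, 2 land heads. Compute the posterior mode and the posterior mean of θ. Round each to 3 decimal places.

Posterior: Beta(5+2, 6+49) = Beta(7, 55).
Mode = (7−1)/(7+55−2) = 6/60 = 0.100.
Mean = 7/(7+55) = 7/62 = 0.113.

θ_MAP = 0.100, E[θ|data] = 0.113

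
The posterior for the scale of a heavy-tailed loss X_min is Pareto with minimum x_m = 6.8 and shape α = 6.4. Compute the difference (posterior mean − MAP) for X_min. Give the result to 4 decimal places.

The Pareto density is strictly decreasing on [x_m, ∞), so the mode is x_m = 6.8000.
Mean = α·x_m/(α−1) = 6.4·6.8/5.4 = 8.0593.
Difference = 8.0593 − 6.8000 = 1.2593.
The posterior is right-skewed, so the mean exceeds the mode.

1.2593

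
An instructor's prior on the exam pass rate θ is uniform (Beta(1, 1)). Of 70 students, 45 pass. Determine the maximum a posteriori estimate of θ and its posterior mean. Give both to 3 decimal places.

MAP = 0.643, posterior mean = 0.639

Posterior: Beta(1+45, 1+25) = Beta(46, 26).
Mode = (46−1)/(46+26−2) = 45/70 = 0.643.
With a flat prior the MAP equals the MLE, 45/70.
Mean = 46/(46+26) = 46/72 = 0.639.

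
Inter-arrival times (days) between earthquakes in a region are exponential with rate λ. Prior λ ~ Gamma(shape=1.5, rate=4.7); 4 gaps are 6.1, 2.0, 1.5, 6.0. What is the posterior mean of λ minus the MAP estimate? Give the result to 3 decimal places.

Σ times = 15.6. Posterior: Gamma(shape = 1.5+4 = 5.5, rate = 4.7+15.6 = 20.3).
Mode = (α−1)/β = 4.5/20.3 = 0.222.
Mean = α/β = 5.5/20.3 = 0.271.
Difference = 0.271 − 0.222 = 0.049.
Mean > mode: the posterior has a right tail.

0.049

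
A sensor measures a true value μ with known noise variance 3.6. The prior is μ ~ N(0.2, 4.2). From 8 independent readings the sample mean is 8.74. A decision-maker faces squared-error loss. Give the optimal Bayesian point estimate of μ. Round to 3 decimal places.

Posterior for μ is Normal. Precision-weighted mean: (1/4.2·0.2 + 8/3.6·8.74) / (1/4.2 + 8/3.6) = 7.914.
A Normal posterior is symmetric, so mode = mean.
Squared-error loss ⇒ the optimal estimator is the posterior mean.

7.914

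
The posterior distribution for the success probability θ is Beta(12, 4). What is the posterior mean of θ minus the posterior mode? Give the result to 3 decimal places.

-0.036

Mode = (12−1)/(12+4−2) = 11/14 = 0.786.
Mean = 12/(12+4) = 12/16 = 0.750.
Difference = 0.750 − 0.786 = -0.036.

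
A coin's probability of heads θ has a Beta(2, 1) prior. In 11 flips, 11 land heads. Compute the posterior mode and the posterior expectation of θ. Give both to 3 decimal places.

θ_MAP = 1.000, E[θ|data] = 0.929

Posterior: Beta(2+11, 1+0) = Beta(13, 1).
Since β = 1 ≤ 1 and α > 1, the Beta density is monotone increasing on [0,1]; the mode is at 1.
Mean = 13/(13+1) = 0.929.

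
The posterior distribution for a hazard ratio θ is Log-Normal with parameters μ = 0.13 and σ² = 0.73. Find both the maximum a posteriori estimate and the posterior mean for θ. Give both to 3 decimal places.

maximum a posteriori estimate = 0.549, posterior mean = 1.640

Mode = exp(μ − σ²) = exp(-0.60) = 0.549.
Mean = exp(μ + σ²/2) = exp(0.495) = 1.640.
The mean is pulled above the mode by the posterior's right skew.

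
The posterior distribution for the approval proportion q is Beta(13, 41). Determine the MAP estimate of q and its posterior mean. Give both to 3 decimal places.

Mode = (13−1)/(13+41−2) = 12/52 = 0.231.
Mean = 13/(13+41) = 13/54 = 0.241.

MAP estimate = 0.231, posterior mean = 0.241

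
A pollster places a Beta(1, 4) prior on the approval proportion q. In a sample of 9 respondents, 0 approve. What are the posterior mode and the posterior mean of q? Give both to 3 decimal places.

MAP = 0.000, posterior mean = 0.071

Posterior: Beta(1+0, 4+9) = Beta(1, 13).
Since α = 1 ≤ 1 and β > 1, the Beta density is monotone decreasing on [0,1]; the mode is at 0.
Mean = 1/(1+13) = 0.071.
Right-skewed posterior ⇒ mode < mean.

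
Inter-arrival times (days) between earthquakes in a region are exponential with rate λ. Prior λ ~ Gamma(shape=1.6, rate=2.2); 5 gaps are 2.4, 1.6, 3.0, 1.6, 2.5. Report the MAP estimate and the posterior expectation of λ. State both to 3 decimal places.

Σ times = 11.1. Posterior: Gamma(shape = 1.6+5 = 6.6, rate = 2.2+11.1 = 13.3).
Mode = (α−1)/β = 5.6/13.3 = 0.421.
Mean = α/β = 6.6/13.3 = 0.496.

MAP = 0.421; posterior mean = 0.496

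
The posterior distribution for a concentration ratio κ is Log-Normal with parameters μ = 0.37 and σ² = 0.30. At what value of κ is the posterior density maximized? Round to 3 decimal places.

Mode = exp(μ − σ²) = exp(0.07) = 1.073.
Mean = exp(μ + σ²/2) = exp(0.520) = 1.682.
This is the posterior mode — the MAP estimate.

1.073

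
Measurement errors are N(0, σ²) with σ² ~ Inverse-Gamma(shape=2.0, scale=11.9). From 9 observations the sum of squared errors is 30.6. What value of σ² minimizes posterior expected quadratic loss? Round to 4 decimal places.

Posterior: Inverse-Gamma(shape = 2.0+9/2 = 6.5, scale = 11.9+30.6/2 = 27.2).
Mode = β/(α+1) = 27.2/7.5 = 3.6267.
Mean = β/(α−1) = 27.2/5.5 = 4.9455.
Quadratic loss ⇒ the optimal estimator is the posterior mean.

4.9455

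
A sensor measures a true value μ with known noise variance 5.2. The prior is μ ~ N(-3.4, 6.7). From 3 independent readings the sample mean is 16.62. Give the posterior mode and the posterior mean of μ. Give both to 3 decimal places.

Posterior for μ is Normal. Precision-weighted mean: (1/6.7·-3.4 + 3/5.2·16.62) / (1/6.7 + 3/5.2) = 12.505.
A Normal posterior is symmetric, so mode = mean.

MAP = 12.505; posterior mean = 12.505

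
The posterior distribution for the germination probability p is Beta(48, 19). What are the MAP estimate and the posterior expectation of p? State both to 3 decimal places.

Mode = (48−1)/(48+19−2) = 47/65 = 0.723.
Mean = 48/(48+19) = 48/67 = 0.716.

MAP estimate = 0.723, posterior expectation = 0.716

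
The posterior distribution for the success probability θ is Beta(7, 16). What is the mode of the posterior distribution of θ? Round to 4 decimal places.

Mode = (7−1)/(7+16−2) = 6/21 = 0.2857.
Mean = 7/(7+16) = 7/23 = 0.3043.
This is the posterior mode — the MAP estimate.

0.2857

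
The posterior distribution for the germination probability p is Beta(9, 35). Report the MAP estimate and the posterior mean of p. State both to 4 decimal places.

Mode = (9−1)/(9+35−2) = 8/42 = 0.1905.
Mean = 9/(9+35) = 9/44 = 0.2045.

MAP: 0.1905. Posterior mean: 0.2045.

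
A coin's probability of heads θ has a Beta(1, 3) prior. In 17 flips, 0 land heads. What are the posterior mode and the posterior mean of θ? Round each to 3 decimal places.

MAP = 0.000, posterior mean = 0.048

Posterior: Beta(1+0, 3+17) = Beta(1, 20).
Since α = 1 ≤ 1 and β > 1, the Beta density is monotone decreasing on [0,1]; the mode is at 0.
Mean = 1/(1+20) = 0.048.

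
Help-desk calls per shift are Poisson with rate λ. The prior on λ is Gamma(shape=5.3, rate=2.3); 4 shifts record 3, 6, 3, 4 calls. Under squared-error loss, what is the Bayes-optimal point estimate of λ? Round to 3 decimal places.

Σ counts = 16. Posterior: Gamma(shape = 5.3+16 = 21.3, rate = 2.3+4 = 6.3).
Mode = (α−1)/β = 20.3/6.3 = 3.222.
Mean = α/β = 21.3/6.3 = 3.381.
Squared-error loss ⇒ the optimal estimator is the posterior mean.

3.381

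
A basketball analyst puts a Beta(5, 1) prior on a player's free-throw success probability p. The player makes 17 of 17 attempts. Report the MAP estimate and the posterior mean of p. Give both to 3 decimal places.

Posterior: Beta(5+17, 1+0) = Beta(22, 1).
Since β = 1 ≤ 1 and α > 1, the Beta density is monotone increasing on [0,1]; the mode is at 1.
Mean = 22/(22+1) = 0.957.
The posterior is left-skewed, so the mode exceeds the mean.

MAP estimate = 1.000, posterior mean = 0.957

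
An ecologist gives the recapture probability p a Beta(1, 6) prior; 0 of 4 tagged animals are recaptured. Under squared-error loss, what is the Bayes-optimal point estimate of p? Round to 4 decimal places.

Posterior: Beta(1+0, 6+4) = Beta(1, 10).
Since α = 1 ≤ 1 and β > 1, the Beta density is monotone decreasing on [0,1]; the mode is at 0.
Mean = 1/(1+10) = 0.0909.
Squared-error loss ⇒ the optimal estimator is the posterior mean.

0.0909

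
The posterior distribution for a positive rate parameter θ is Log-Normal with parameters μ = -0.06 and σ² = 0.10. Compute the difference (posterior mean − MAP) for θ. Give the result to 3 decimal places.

Mode = exp(μ − σ²) = exp(-0.16) = 0.852.
Mean = exp(μ + σ²/2) = exp(-0.010) = 0.990.
Difference = 0.990 − 0.852 = 0.138.

0.138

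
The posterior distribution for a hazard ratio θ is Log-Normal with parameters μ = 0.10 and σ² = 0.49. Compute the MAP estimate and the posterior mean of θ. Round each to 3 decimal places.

Mode = exp(μ − σ²) = exp(-0.39) = 0.677.
Mean = exp(μ + σ²/2) = exp(0.345) = 1.412.
Right-skewed posterior ⇒ mode < mean.

MAP = 0.677; posterior mean = 1.412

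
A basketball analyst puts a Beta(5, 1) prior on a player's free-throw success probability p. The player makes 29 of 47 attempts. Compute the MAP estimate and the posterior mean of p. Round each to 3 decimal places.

Posterior: Beta(5+29, 1+18) = Beta(34, 19).
Mode = (34−1)/(34+19−2) = 33/51 = 0.647.
Mean = 34/(34+19) = 34/53 = 0.642.

MAP = 0.647; posterior mean = 0.642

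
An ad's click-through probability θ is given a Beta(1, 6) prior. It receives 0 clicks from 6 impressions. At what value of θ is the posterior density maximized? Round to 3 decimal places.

0.000

Posterior: Beta(1+0, 6+6) = Beta(1, 12).
Since α = 1 ≤ 1 and β > 1, the Beta density is monotone decreasing on [0,1]; the mode is at 0.
Mean = 1/(1+12) = 0.077.
This is the posterior mode — the MAP estimate.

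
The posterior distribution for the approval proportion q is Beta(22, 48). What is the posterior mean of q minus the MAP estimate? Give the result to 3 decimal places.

0.005

Mode = (22−1)/(22+48−2) = 21/68 = 0.309.
Mean = 22/(22+48) = 22/70 = 0.314.
Difference = 0.314 − 0.309 = 0.005.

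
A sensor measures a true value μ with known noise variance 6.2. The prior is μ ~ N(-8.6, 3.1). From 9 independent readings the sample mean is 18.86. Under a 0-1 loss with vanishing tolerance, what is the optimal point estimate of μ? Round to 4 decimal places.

13.8673

Posterior for μ is Normal. Precision-weighted mean: (1/3.1·-8.6 + 9/6.2·18.86) / (1/3.1 + 9/6.2) = 13.8673.
A Normal posterior is symmetric, so mode = mean.
This is the posterior mode — the MAP estimate.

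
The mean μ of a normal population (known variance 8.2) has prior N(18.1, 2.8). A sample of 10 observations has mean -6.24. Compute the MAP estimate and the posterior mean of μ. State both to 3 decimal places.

Posterior for μ is Normal. Precision-weighted mean: (1/2.8·18.1 + 10/8.2·-6.24) / (1/2.8 + 10/8.2) = -0.727.
A Normal posterior is symmetric, so mode = mean.

MAP: -0.727. Posterior mean: -0.727.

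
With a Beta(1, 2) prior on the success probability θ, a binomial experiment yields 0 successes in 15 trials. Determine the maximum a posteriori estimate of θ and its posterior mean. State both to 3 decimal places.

MAP: 0.000. Posterior mean: 0.056.

Posterior: Beta(1+0, 2+15) = Beta(1, 17).
Since α = 1 ≤ 1 and β > 1, the Beta density is monotone decreasing on [0,1]; the mode is at 0.
Mean = 1/(1+17) = 0.056.
Right-skewed posterior ⇒ mode < mean.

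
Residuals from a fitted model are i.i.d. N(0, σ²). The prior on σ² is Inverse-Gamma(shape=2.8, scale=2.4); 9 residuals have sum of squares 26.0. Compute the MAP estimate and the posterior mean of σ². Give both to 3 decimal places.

σ²_MAP = 1.855, E[σ²|data] = 2.444

Posterior: Inverse-Gamma(shape = 2.8+9/2 = 7.3, scale = 2.4+26.0/2 = 15.4).
Mode = β/(α+1) = 15.4/8.3 = 1.855.
Mean = β/(α−1) = 15.4/6.3 = 2.444.
The posterior is right-skewed, so the mean exceeds the mode.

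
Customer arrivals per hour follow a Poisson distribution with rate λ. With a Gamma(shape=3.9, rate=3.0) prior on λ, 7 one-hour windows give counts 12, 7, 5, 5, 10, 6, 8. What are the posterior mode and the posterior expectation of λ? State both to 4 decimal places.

MAP: 5.5900. Posterior mean: 5.6900.

Σ counts = 53. Posterior: Gamma(shape = 3.9+53 = 56.9, rate = 3.0+7 = 10.0).
Mode = (α−1)/β = 55.9/10.0 = 5.5900.
Mean = α/β = 56.9/10.0 = 5.6900.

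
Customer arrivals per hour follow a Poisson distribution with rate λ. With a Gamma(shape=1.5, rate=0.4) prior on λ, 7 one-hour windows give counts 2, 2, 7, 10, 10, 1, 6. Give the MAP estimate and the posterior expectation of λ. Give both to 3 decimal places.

Σ counts = 38. Posterior: Gamma(shape = 1.5+38 = 39.5, rate = 0.4+7 = 7.4).
Mode = (α−1)/β = 38.5/7.4 = 5.203.
Mean = α/β = 39.5/7.4 = 5.338.
The mean is pulled above the mode by the posterior's right skew.

MAP = 5.203, posterior mean = 5.338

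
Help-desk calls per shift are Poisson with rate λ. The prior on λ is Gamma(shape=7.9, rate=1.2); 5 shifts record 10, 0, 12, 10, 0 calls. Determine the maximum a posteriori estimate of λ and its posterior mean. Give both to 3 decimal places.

Σ counts = 32. Posterior: Gamma(shape = 7.9+32 = 39.9, rate = 1.2+5 = 6.2).
Mode = (α−1)/β = 38.9/6.2 = 6.274.
Mean = α/β = 39.9/6.2 = 6.435.

MAP = 6.274, posterior mean = 6.435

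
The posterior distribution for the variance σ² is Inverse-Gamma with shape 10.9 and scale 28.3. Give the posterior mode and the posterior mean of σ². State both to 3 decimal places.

MAP: 2.378. Posterior mean: 2.859.

Mode = β/(α+1) = 28.3/11.9 = 2.378.
Mean = β/(α−1) = 28.3/9.9 = 2.859.
The mean is pulled above the mode by the posterior's right skew.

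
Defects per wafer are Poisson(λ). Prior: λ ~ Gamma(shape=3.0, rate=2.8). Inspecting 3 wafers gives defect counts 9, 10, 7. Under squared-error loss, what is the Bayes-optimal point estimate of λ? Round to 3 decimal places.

5.000

Σ counts = 26. Posterior: Gamma(shape = 3.0+26 = 29.0, rate = 2.8+3 = 5.8).
Mode = (α−1)/β = 28.0/5.8 = 4.828.
Mean = α/β = 29.0/5.8 = 5.000.
Squared-error loss ⇒ the optimal estimator is the posterior mean.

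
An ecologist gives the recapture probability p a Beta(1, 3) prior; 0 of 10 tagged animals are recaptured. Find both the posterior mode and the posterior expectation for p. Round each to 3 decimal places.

Posterior: Beta(1+0, 3+10) = Beta(1, 13).
Since α = 1 ≤ 1 and β > 1, the Beta density is monotone decreasing on [0,1]; the mode is at 0.
Mean = 1/(1+13) = 0.071.
Right-skewed posterior ⇒ mode < mean.

MAP = 0.000; posterior mean = 0.071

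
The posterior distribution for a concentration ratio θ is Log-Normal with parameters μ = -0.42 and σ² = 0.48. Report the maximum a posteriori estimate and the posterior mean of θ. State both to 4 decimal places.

θ_MAP = 0.4066, E[θ|data] = 0.8353

Mode = exp(μ − σ²) = exp(-0.90) = 0.4066.
Mean = exp(μ + σ²/2) = exp(-0.180) = 0.8353.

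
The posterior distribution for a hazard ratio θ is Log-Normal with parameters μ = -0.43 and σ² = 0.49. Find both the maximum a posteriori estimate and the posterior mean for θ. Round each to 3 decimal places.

maximum a posteriori estimate = 0.399, posterior mean = 0.831

Mode = exp(μ − σ²) = exp(-0.92) = 0.399.
Mean = exp(μ + σ²/2) = exp(-0.185) = 0.831.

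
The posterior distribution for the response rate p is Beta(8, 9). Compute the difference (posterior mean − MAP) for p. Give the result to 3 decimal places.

0.004

Mode = (8−1)/(8+9−2) = 7/15 = 0.467.
Mean = 8/(8+9) = 8/17 = 0.471.
Difference = 0.471 − 0.467 = 0.004.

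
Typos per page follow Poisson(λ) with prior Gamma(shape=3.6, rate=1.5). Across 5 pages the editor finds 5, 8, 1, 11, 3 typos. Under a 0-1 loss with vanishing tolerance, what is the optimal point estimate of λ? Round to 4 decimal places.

4.7077

Σ counts = 28. Posterior: Gamma(shape = 3.6+28 = 31.6, rate = 1.5+5 = 6.5).
Mode = (α−1)/β = 30.6/6.5 = 4.7077.
Mean = α/β = 31.6/6.5 = 4.8615.
This is the posterior mode — the MAP estimate.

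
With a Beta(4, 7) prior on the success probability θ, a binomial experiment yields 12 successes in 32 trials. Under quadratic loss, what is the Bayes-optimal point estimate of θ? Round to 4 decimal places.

0.3721

Posterior: Beta(4+12, 7+20) = Beta(16, 27).
Mode = (16−1)/(16+27−2) = 15/41 = 0.3659.
Mean = 16/(16+27) = 16/43 = 0.3721.
Quadratic loss ⇒ the optimal estimator is the posterior mean.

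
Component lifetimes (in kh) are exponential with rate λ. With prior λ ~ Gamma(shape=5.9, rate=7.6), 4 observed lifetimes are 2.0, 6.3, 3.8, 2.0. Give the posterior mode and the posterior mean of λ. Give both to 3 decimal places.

MAP: 0.410. Posterior mean: 0.456.

Σ times = 14.1. Posterior: Gamma(shape = 5.9+4 = 9.9, rate = 7.6+14.1 = 21.7).
Mode = (α−1)/β = 8.9/21.7 = 0.410.
Mean = α/β = 9.9/21.7 = 0.456.
Right-skewed posterior ⇒ mode < mean.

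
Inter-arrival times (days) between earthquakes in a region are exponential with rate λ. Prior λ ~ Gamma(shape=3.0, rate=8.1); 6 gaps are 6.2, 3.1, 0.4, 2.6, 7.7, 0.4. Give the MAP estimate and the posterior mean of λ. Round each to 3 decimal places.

λ_MAP = 0.281, E[λ|data] = 0.316

Σ times = 20.4. Posterior: Gamma(shape = 3.0+6 = 9.0, rate = 8.1+20.4 = 28.5).
Mode = (α−1)/β = 8.0/28.5 = 0.281.
Mean = α/β = 9.0/28.5 = 0.316.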